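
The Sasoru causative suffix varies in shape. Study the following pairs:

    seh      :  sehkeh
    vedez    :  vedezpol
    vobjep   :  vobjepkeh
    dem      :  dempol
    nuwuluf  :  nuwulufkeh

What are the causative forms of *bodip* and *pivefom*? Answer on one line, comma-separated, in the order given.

bodipkeh, pivefompol

The alternation tracks the final consonant of the stem — -keh when the stem ends in a voiceless consonant (*seh*, *vobjep*, *nuwuluf*); -pol when the stem ends in a voiced consonant (*vedez*, *dem*).
The final consonant of *bodip* is /p/, which is voiceless, so the suffix is -keh, giving *bodipkeh*.
Since the final consonant of *pivefom* is /m/ (voiced), it takes -pol, giving *pivefompol*.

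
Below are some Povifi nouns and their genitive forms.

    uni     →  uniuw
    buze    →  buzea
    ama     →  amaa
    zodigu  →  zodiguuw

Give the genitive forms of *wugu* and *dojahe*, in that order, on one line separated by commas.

Looking at the last vowel of each stem: -uw when the last vowel of the stem is a high vowel (*uni*, *zodigu*); -a when the last vowel of the stem is a non-high vowel (*buze*, *ama*).
The last vowel of *wugu* is /u/, which is a high vowel, so the suffix is -uw, giving *wuguuw*.
Since the last vowel of *dojahe* is /e/ (a non-high vowel), it takes -a, giving *dojahea*.

wuguuw, dojahea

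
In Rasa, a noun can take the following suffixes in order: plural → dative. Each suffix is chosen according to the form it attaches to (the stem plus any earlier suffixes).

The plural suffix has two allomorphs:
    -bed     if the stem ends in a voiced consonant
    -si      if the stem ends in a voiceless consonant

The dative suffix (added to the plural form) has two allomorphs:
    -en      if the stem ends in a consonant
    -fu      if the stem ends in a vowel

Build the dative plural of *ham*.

Since the final consonant of *ham* is /m/ (voiced), it takes -bed, giving *hambed*.
The final sound of the plural form *hambed* is /d/, which is a consonant, so the dative suffix is -en, giving *hambeden*.

hambeden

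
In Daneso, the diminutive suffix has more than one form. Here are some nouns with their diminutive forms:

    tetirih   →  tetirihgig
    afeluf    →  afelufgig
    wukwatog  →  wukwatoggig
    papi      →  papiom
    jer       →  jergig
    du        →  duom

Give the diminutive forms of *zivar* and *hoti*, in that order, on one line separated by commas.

The alternation tracks the final sound of the stem — -gig when the stem ends in a consonant (*tetirih*, *afeluf*, *wukwatog*, *jer*); -om when the stem ends in a vowel (*papi*, *du*).
*zivar*: final sound = /r/, a consonant → -gig → *zivargig*.
Since the final sound of *hoti* is /i/ (a vowel), it takes -om, giving *hotiom*.

zivargig, hotiom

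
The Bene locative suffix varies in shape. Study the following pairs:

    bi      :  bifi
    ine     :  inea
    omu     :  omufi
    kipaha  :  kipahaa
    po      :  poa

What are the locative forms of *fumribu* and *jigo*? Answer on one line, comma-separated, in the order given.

fumribufi, jigoa

The suffix is conditioned by the last vowel: -fi when the last vowel of the stem is a high vowel (*bi*, *omu*); -a when the last vowel of the stem is a non-high vowel (*ine*, *kipaha*, *po*).
Since the last vowel of *fumribu* is /u/ (a high vowel), it takes -fi, giving *fumribufi*.
*jigo*: last vowel = /o/, a non-high vowel → -a → *jigoa*.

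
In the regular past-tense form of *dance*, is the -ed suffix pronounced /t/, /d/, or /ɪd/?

/t/

The stem *dance* ends in a voiceless consonant other than /t/.
The -ed suffix is realized as /ɪd/ after /t, d/; as /t/ after other voiceless consonants; and as /d/ after other voiced sounds.
So -ed on *dance* is pronounced /t/.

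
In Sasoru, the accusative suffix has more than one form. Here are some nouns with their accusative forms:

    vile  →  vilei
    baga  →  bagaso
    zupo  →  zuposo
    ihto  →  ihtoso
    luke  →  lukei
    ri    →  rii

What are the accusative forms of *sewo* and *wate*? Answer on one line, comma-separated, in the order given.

sewoso, watei

Looking at the last vowel of each stem: -i when the last vowel of the stem is a front vowel (*vile*, *luke*, *ri*); -so when the last vowel of the stem is a back vowel (*baga*, *zupo*, *ihto*).
The last vowel of *sewo* is /o/, which is a back vowel, so the suffix is -so, giving *sewoso*.
*wate*: last vowel = /e/, a front vowel → -i → *watei*.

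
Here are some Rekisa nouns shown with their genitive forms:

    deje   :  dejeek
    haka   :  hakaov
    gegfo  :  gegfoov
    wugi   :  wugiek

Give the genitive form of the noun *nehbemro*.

nehbemroov

Looking at the last vowel of each stem: -ek when the last vowel of the stem is a front vowel (*deje*, *wugi*); -ov when the last vowel of the stem is a back vowel (*haka*, *gegfo*).
Since the last vowel of *nehbemro* is /o/ (a back vowel), it takes -ov, giving *nehbemroov*.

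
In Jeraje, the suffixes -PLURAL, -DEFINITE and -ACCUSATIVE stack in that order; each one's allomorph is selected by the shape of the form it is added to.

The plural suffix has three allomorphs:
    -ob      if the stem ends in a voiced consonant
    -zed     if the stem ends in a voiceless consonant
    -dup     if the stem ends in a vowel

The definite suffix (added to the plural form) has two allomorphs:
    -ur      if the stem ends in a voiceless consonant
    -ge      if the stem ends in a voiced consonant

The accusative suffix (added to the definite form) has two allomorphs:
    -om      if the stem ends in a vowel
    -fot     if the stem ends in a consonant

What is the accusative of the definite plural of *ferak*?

ferakzedgeom

*ferak*: final sound = /k/, a voiceless consonant → -zed → *ferakzed*.
The plural form *ferakzed*: final consonant = /d/, voiced → -ge → *ferakzedge*.
The definite form *ferakzedge* — final sound /e/ (a vowel) → -om → *ferakzedgeom*.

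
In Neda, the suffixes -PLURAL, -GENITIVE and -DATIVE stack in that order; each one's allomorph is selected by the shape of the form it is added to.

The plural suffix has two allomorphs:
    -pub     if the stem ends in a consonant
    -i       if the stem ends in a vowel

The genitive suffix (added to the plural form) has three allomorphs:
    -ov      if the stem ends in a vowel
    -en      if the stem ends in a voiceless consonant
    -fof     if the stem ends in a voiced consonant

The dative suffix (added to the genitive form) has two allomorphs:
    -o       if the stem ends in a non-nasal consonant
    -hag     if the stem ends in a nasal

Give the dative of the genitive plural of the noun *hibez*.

*hibez*: final sound = /z/, a consonant → -pub → *hibezpub*.
Since the final sound of the plural form *hibezpub* is /b/ (a voiced consonant), it takes -fof, giving *hibezpubfof*.
The genitive form *hibezpubfof* — final consonant /f/ (non-nasal) → -o → *hibezpubfofo*.

hibezpubfofo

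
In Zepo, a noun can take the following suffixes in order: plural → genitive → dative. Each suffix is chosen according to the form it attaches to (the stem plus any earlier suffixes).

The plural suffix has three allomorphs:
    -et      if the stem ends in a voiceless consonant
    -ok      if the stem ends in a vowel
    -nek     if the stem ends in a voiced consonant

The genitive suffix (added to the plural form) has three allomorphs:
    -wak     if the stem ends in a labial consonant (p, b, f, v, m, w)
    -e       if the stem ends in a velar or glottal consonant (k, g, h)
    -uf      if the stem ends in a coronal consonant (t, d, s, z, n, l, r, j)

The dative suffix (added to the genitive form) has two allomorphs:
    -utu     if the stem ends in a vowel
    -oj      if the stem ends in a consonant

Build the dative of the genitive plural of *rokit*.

*rokit* — final sound /t/ (a voiceless consonant) → -et → *rokitet*.
The plural form *rokitet*: final consonant = /t/, coronal → -uf → *rokitetuf*.
Since the final sound of the genitive form *rokitetuf* is /f/ (a consonant), it takes -oj, giving *rokitetufoj*.

rokitetufoj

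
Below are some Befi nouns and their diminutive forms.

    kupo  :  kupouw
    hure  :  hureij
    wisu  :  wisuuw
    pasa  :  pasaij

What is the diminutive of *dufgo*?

The pattern is rounding harmony: -uw when the last vowel of the stem is a rounded vowel (*kupo*, *wisu*); -ij when the last vowel of the stem is an unrounded vowel (*hure*, *pasa*).
*dufgo*: last vowel = /o/, a rounded vowel → -uw → *dufgouw*.

dufgouw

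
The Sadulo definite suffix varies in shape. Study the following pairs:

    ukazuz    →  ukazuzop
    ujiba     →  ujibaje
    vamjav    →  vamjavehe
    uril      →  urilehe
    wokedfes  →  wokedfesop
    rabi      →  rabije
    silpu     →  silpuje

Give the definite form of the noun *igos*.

igosop

The alternation tracks the final sound of the stem — -op when the stem ends in a sibilant (*ukazuz*, *wokedfes*); -ehe when the stem ends in a non-sibilant consonant (*vamjav*, *uril*); -je when the stem ends in a vowel (*ujiba*, *rabi*, *silpu*).
*igos* — final sound /s/ (a sibilant) → -op → *igosop*.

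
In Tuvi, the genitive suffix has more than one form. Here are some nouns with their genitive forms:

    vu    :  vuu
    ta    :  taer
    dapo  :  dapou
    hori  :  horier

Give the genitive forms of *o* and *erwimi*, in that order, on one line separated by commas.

Looking at the last vowel of each stem: -u when the last vowel of the stem is a rounded vowel (*vu*, *dapo*); -er when the last vowel of the stem is an unrounded vowel (*ta*, *hori*).
The last vowel of *o* is /o/, which is a rounded vowel, so the suffix is -u, giving *ou*.
*erwimi* — last vowel /i/ (an unrounded vowel) → -er → *erwimier*.

ou, erwimier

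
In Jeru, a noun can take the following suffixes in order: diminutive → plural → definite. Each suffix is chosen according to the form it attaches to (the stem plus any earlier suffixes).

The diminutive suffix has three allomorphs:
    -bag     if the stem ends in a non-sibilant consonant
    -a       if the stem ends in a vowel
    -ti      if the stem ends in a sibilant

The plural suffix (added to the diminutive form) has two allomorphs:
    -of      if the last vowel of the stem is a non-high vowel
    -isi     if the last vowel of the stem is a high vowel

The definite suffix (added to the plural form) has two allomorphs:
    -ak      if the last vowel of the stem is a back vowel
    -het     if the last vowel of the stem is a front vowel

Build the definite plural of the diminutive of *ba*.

baaofak

The final sound of *ba* is /a/, which is a vowel, so the diminutive suffix is -a, giving *baa*.
The last vowel of the diminutive form *baa* is /a/, which is a non-high vowel, so the plural suffix is -of, giving *baaof*.
The plural form *baaof*: last vowel = /o/, a back vowel → -ak → *baaofak*.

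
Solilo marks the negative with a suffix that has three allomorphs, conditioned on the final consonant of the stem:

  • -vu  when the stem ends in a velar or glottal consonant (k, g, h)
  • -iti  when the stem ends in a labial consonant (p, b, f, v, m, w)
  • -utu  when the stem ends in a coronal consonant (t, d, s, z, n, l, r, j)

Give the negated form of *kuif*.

*kuif* — final consonant /f/ (labial) → -iti → *kuifiti*.

kuifiti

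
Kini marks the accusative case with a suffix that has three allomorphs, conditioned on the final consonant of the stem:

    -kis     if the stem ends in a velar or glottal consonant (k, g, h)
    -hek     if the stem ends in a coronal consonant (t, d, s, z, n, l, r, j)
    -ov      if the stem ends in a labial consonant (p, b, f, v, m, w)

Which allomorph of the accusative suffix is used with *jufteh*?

The final consonant of *jufteh* is /h/, which is velar/glottal, so the suffix is -kis.

-kis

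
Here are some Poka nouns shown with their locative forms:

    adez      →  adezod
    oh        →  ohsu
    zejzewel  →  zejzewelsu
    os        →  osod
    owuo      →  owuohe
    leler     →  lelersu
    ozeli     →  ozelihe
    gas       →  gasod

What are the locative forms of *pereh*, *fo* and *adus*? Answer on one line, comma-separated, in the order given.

The alternation tracks the final sound of the stem — -od when the stem ends in a sibilant (*adez*, *os*, *gas*); -su when the stem ends in a non-sibilant consonant (*oh*, *zejzewel*, *leler*); -he when the stem ends in a vowel (*owuo*, *ozeli*).
The final sound of *pereh* is /h/, which is a non-sibilant consonant, so the suffix is -su, giving *perehsu*.
The final sound of *fo* is /o/, which is a vowel, so the suffix is -he, giving *fohe*.
The final sound of *adus* is /s/, which is a sibilant, so the suffix is -od, giving *adusod*.

perehsu, fohe, adusod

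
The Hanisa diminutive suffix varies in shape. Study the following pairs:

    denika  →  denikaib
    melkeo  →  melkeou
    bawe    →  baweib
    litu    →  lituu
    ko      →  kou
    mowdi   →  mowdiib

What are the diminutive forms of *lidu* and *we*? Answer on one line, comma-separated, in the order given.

The alternation tracks the last vowel of the stem — -u when the last vowel of the stem is a rounded vowel (*melkeo*, *litu*, *ko*); -ib when the last vowel of the stem is an unrounded vowel (*denika*, *bawe*, *mowdi*).
*lidu*: last vowel = /u/, a rounded vowel → -u → *liduu*.
Since the last vowel of *we* is /e/ (an unrounded vowel), it takes -ib, giving *weib*.

liduu, weib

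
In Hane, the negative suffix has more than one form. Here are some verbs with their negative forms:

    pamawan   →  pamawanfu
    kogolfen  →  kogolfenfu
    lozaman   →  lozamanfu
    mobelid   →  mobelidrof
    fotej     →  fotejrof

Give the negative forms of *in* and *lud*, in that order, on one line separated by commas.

Looking at the final consonant of each stem: -fu when the stem ends in a nasal (*pamawan*, *kogolfen*, *lozaman*); -rof when the stem ends in a non-nasal consonant (*mobelid*, *fotej*).
*in* — final consonant /n/ (a nasal) → -fu → *infu*.
Since the final consonant of *lud* is /d/ (non-nasal), it takes -rof, giving *ludrof*.

infu, ludrof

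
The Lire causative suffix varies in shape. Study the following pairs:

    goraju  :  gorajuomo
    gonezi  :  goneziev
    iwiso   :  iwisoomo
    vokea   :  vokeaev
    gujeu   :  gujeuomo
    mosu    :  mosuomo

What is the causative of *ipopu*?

ipopuomo

The alternation tracks the last vowel of the stem — -omo when the last vowel of the stem is a rounded vowel (*goraju*, *iwiso*, *gujeu*, *mosu*); -ev when the last vowel of the stem is an unrounded vowel (*gonezi*, *vokea*).
*ipopu* — last vowel /u/ (a rounded vowel) → -omo → *ipopuomo*.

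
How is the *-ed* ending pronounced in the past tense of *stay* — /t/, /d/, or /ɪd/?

The stem *stay* ends in a voiced sound other than /d/.
The -ed suffix is realized as /ɪd/ after /t, d/; as /t/ after other voiceless consonants; and as /d/ after other voiced sounds.
So -ed on *stay* is pronounced /d/.

/d/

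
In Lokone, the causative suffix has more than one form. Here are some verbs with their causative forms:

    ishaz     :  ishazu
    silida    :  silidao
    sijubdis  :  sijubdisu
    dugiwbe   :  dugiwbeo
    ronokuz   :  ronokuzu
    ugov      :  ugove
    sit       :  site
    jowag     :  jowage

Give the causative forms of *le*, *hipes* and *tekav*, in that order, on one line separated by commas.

leo, hipesu, tekave

The suffix is conditioned by the final sound: -u when the stem ends in a sibilant (*ishaz*, *sijubdis*, *ronokuz*); -e when the stem ends in a non-sibilant consonant (*ugov*, *sit*, *jowag*); -o when the stem ends in a vowel (*silida*, *dugiwbe*).
*le* — final sound /e/ (a vowel) → -o → *leo*.
*hipes*: final sound = /s/, a sibilant → -u → *hipesu*.
Since the final sound of *tekav* is /v/ (a non-sibilant consonant), it takes -e, giving *tekave*.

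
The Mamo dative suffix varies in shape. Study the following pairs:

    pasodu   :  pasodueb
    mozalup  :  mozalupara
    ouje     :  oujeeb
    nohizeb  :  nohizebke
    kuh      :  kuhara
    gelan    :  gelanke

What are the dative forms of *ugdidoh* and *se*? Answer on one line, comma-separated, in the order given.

ugdidohara, seeb

Looking at the final sound of each stem: -ara when the stem ends in a voiceless consonant (*mozalup*, *kuh*); -ke when the stem ends in a voiced consonant (*nohizeb*, *gelan*); -eb when the stem ends in a vowel (*pasodu*, *ouje*).
*ugdidoh* — final sound /h/ (a voiceless consonant) → -ara → *ugdidohara*.
The final sound of *se* is /e/, which is a vowel, so the suffix is -eb, giving *seeb*.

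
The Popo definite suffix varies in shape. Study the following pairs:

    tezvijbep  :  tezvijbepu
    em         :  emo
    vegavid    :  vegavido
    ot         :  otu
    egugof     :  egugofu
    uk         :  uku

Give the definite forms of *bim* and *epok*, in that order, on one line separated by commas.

bimo, epoku

Looking at the final consonant of each stem: -u when the stem ends in a voiceless consonant (*tezvijbep*, *ot*, *egugof*, *uk*); -o when the stem ends in a voiced consonant (*em*, *vegavid*).
*bim*: final consonant = /m/, voiced → -o → *bimo*.
*epok*: final consonant = /k/, voiceless → -u → *epoku*.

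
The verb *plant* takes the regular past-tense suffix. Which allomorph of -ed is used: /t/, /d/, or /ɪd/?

/ɪd/

The stem *plant* ends in /t/ or /d/.
The -ed suffix is realized as /ɪd/ after /t, d/; as /t/ after other voiceless consonants; and as /d/ after other voiced sounds.
So -ed on *plant* is pronounced /ɪd/.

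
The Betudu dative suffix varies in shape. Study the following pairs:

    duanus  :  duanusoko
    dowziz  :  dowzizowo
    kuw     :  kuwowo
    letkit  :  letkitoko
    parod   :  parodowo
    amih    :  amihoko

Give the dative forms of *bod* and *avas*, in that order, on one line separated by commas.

bodowo, avasoko

Looking at the final consonant of each stem: -oko when the stem ends in a voiceless consonant (*duanus*, *letkit*, *amih*); -owo when the stem ends in a voiced consonant (*dowziz*, *kuw*, *parod*).
The final consonant of *bod* is /d/, which is voiced, so the suffix is -owo, giving *bodowo*.
*avas*: final consonant = /s/, voiceless → -oko → *avasoko*.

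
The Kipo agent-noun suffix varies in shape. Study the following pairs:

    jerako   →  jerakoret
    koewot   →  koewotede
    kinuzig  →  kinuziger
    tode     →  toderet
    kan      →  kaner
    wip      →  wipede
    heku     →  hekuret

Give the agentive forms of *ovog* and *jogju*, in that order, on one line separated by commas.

The alternation tracks the final sound of the stem — -ede when the stem ends in a voiceless consonant (*koewot*, *wip*); -er when the stem ends in a voiced consonant (*kinuzig*, *kan*); -ret when the stem ends in a vowel (*jerako*, *tode*, *heku*).
*ovog*: final sound = /g/, a voiced consonant → -er → *ovoger*.
Since the final sound of *jogju* is /u/ (a vowel), it takes -ret, giving *jogjuret*.

ovoger, jogjuret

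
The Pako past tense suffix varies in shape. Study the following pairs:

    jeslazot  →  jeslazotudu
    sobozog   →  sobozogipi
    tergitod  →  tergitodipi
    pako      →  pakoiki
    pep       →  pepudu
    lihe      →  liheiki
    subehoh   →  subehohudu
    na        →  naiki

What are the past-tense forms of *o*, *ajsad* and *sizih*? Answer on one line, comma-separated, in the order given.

oiki, ajsadipi, sizihudu

The pattern is voicing of the final sound: -udu when the stem ends in a voiceless consonant (*jeslazot*, *pep*, *subehoh*); -ipi when the stem ends in a voiced consonant (*sobozog*, *tergitod*); -iki when the stem ends in a vowel (*pako*, *lihe*, *na*).
The final sound of *o* is /o/, which is a vowel, so the suffix is -iki, giving *oiki*.
The final sound of *ajsad* is /d/, which is a voiced consonant, so the suffix is -ipi, giving *ajsadipi*.
Since the final sound of *sizih* is /h/ (a voiceless consonant), it takes -udu, giving *sizihudu*.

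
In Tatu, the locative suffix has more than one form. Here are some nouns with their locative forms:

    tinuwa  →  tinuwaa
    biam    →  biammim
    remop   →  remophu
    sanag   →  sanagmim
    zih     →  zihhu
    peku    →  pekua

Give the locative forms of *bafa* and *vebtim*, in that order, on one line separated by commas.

Looking at the final sound of each stem: -hu when the stem ends in a voiceless consonant (*remop*, *zih*); -mim when the stem ends in a voiced consonant (*biam*, *sanag*); -a when the stem ends in a vowel (*tinuwa*, *peku*).
*bafa*: final sound = /a/, a vowel → -a → *bafaa*.
Since the final sound of *vebtim* is /m/ (a voiced consonant), it takes -mim, giving *vebtimmim*.

bafaa, vebtimmim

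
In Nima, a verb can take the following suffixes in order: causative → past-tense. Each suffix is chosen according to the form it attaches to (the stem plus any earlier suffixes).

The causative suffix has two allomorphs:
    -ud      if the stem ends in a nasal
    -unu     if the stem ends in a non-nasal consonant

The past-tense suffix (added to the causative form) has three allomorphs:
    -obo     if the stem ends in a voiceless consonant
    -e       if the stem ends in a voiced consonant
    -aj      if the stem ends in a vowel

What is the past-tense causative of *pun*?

*pun* — final consonant /n/ (a nasal) → -ud → *punud*.
Since the final sound of the causative form *punud* is /d/ (a voiced consonant), it takes -e, giving *punude*.

punude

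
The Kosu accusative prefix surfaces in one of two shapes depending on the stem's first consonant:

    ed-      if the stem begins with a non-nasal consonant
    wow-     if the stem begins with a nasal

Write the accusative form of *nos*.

wownos

The first consonant of *nos* is /n/, which is a nasal, so the prefix is wow-, giving *wownos*.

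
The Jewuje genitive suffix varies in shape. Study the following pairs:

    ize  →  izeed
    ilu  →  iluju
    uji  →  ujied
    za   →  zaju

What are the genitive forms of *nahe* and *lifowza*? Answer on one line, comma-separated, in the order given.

naheed, lifowzaju

Looking at the last vowel of each stem: -ed when the last vowel of the stem is a front vowel (*ize*, *uji*); -ju when the last vowel of the stem is a back vowel (*ilu*, *za*).
*nahe*: last vowel = /e/, a front vowel → -ed → *naheed*.
*lifowza* — last vowel /a/ (a back vowel) → -ju → *lifowzaju*.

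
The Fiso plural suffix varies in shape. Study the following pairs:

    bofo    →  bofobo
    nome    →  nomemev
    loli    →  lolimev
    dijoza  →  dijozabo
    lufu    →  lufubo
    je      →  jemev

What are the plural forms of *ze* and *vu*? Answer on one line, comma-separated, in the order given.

zemev, vubo

The suffix is conditioned by the last vowel: -mev when the last vowel of the stem is a front vowel (*nome*, *loli*, *je*); -bo when the last vowel of the stem is a back vowel (*bofo*, *dijoza*, *lufu*).
The last vowel of *ze* is /e/, which is a front vowel, so the suffix is -mev, giving *zemev*.
*vu*: last vowel = /u/, a back vowel → -bo → *vubo*.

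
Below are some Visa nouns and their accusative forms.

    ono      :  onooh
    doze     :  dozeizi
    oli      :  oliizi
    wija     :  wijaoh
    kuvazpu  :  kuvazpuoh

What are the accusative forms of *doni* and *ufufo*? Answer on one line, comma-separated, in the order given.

doniizi, ufufooh

Looking at the last vowel of each stem: -izi when the last vowel of the stem is a front vowel (*doze*, *oli*); -oh when the last vowel of the stem is a back vowel (*ono*, *wija*, *kuvazpu*).
*doni*: last vowel = /i/, a front vowel → -izi → *doniizi*.
*ufufo*: last vowel = /o/, a back vowel → -oh → *ufufooh*.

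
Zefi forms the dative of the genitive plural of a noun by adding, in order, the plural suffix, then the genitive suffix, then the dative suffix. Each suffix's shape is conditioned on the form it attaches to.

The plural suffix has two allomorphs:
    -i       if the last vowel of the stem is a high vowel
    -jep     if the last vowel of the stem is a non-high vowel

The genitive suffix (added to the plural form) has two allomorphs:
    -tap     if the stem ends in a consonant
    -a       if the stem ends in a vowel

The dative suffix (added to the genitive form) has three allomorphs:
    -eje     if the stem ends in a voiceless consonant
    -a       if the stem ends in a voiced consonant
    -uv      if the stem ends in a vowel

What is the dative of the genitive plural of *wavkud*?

*wavkud*: last vowel = /u/, a high vowel → -i → *wavkudi*.
The plural form *wavkudi* — final sound /i/ (a vowel) → -a → *wavkudia*.
The final sound of the genitive form *wavkudia* is /a/, which is a vowel, so the dative suffix is -uv, giving *wavkudiauv*.

wavkudiauv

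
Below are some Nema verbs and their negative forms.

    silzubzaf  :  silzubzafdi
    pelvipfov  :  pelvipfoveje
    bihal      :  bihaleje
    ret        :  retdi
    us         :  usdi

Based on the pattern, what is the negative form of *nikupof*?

nikupofdi

The suffix is conditioned by the final consonant: -di when the stem ends in a voiceless consonant (*silzubzaf*, *ret*, *us*); -eje when the stem ends in a voiced consonant (*pelvipfov*, *bihal*).
*nikupof* — final consonant /f/ (voiceless) → -di → *nikupofdi*.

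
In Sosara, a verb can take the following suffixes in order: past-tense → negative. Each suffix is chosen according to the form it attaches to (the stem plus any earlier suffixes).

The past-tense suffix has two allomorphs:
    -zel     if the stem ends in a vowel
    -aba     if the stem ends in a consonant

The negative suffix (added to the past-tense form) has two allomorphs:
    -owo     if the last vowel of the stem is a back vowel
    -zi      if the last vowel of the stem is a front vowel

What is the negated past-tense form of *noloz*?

nolozabaowo

*noloz*: final sound = /z/, a consonant → -aba → *nolozaba*.
Since the last vowel of the past-tense form *nolozaba* is /a/ (a back vowel), it takes -owo, giving *nolozabaowo*.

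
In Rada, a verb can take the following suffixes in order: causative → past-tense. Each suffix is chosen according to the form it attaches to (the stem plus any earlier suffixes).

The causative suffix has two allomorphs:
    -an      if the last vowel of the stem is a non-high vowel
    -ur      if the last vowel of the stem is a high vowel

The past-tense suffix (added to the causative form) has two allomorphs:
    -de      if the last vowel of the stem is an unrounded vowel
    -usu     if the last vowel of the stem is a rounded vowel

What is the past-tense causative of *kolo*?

koloande

Since the last vowel of *kolo* is /o/ (a non-high vowel), it takes -an, giving *koloan*.
The last vowel of the causative form *koloan* is /a/, which is an unrounded vowel, so the past-tense suffix is -de, giving *koloande*.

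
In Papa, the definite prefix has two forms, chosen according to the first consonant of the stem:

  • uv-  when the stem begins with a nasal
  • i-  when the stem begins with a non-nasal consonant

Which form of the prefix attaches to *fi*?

*fi*: first consonant = /f/, non-nasal → i-.

i-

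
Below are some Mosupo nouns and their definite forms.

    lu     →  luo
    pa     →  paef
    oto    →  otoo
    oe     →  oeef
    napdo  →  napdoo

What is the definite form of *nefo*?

nefoo

The pattern is rounding harmony: -o when the last vowel of the stem is a rounded vowel (*lu*, *oto*, *napdo*); -ef when the last vowel of the stem is an unrounded vowel (*pa*, *oe*).
The last vowel of *nefo* is /o/, which is a rounded vowel, so the suffix is -o, giving *nefoo*.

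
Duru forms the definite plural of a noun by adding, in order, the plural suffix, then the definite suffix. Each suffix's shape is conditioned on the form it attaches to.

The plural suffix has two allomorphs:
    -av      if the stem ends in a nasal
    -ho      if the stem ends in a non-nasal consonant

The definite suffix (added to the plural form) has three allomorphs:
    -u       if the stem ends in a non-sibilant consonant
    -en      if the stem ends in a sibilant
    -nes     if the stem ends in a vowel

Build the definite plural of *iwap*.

iwaphones

The final consonant of *iwap* is /p/, which is non-nasal, so the plural suffix is -ho, giving *iwapho*.
The plural form *iwapho*: final sound = /o/, a vowel → -nes → *iwaphones*.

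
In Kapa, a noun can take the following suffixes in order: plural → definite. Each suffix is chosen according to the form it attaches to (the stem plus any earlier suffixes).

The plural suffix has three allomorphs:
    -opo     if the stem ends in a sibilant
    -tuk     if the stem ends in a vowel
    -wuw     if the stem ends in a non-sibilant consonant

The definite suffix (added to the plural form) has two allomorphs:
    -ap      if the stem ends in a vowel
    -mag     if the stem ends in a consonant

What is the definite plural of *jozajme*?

*jozajme* — final sound /e/ (a vowel) → -tuk → *jozajmetuk*.
The plural form *jozajmetuk*: final sound = /k/, a consonant → -mag → *jozajmetukmag*.

jozajmetukmag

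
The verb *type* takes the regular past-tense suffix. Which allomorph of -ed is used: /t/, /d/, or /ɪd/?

The stem *type* ends in a voiceless consonant other than /t/.
The -ed suffix is realized as /ɪd/ after /t, d/; as /t/ after other voiceless consonants; and as /d/ after other voiced sounds.
So -ed on *type* is pronounced /t/.

/t/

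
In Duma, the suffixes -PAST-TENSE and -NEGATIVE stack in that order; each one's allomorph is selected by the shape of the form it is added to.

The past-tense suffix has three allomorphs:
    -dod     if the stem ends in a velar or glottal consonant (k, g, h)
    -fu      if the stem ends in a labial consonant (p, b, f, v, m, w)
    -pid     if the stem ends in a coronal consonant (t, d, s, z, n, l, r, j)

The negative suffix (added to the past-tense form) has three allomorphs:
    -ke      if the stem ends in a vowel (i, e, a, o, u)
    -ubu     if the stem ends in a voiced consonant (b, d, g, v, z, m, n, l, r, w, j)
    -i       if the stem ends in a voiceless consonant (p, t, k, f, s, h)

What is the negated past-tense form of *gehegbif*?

*gehegbif*: final consonant = /f/, labial → -fu → *gehegbiffu*.
Since the final sound of the past-tense form *gehegbiffu* is /u/ (a vowel), it takes -ke, giving *gehegbiffuke*.

gehegbiffuke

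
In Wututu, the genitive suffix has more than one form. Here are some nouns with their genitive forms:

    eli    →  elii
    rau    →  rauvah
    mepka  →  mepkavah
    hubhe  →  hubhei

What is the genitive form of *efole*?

efolei

The pattern is front/back vowel harmony: -i when the last vowel of the stem is a front vowel (*eli*, *hubhe*); -vah when the last vowel of the stem is a back vowel (*rau*, *mepka*).
*efole* — last vowel /e/ (a front vowel) → -i → *efolei*.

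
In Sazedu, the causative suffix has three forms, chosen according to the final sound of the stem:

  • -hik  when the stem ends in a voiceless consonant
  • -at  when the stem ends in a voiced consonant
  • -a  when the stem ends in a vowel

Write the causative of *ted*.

Since the final sound of *ted* is /d/ (a voiced consonant), it takes -at, giving *tedat*.

tedat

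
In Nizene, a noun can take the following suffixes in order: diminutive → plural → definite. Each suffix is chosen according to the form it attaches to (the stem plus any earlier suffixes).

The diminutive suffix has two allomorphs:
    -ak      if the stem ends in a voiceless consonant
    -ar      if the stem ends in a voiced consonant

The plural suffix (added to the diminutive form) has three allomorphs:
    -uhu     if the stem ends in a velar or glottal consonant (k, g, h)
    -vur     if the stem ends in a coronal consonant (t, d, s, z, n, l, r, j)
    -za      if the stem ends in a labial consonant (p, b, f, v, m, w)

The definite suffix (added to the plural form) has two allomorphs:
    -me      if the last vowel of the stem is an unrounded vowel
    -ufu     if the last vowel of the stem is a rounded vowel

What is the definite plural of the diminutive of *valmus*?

valmusakuhuufu

The final consonant of *valmus* is /s/, which is voiceless, so the diminutive suffix is -ak, giving *valmusak*.
The final consonant of the diminutive form *valmusak* is /k/, which is velar/glottal, so the plural suffix is -uhu, giving *valmusakuhu*.
The plural form *valmusakuhu* — last vowel /u/ (a rounded vowel) → -ufu → *valmusakuhuufu*.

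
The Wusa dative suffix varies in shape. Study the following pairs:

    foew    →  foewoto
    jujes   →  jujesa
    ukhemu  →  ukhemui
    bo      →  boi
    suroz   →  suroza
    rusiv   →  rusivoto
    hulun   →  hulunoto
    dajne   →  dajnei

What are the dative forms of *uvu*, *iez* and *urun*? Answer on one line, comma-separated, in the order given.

uvui, ieza, urunoto

The pattern is sibilance of the final sound: -a when the stem ends in a sibilant (*jujes*, *suroz*); -oto when the stem ends in a non-sibilant consonant (*foew*, *rusiv*, *hulun*); -i when the stem ends in a vowel (*ukhemu*, *bo*, *dajne*).
The final sound of *uvu* is /u/, which is a vowel, so the suffix is -i, giving *uvui*.
The final sound of *iez* is /z/, which is a sibilant, so the suffix is -a, giving *ieza*.
*urun*: final sound = /n/, a non-sibilant consonant → -oto → *urunoto*.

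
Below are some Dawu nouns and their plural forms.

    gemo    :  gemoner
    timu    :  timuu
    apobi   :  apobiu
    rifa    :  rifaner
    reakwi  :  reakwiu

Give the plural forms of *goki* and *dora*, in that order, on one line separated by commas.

gokiu, doraner

The alternation tracks the last vowel of the stem — -u when the last vowel of the stem is a high vowel (*timu*, *apobi*, *reakwi*); -ner when the last vowel of the stem is a non-high vowel (*gemo*, *rifa*).
*goki*: last vowel = /i/, a high vowel → -u → *gokiu*.
*dora*: last vowel = /a/, a non-high vowel → -ner → *doraner*.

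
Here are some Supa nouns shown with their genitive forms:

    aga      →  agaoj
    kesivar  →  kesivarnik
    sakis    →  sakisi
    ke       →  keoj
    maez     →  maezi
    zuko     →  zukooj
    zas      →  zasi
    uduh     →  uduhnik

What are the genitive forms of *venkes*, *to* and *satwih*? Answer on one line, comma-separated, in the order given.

venkesi, tooj, satwihnik

The pattern is sibilance of the final sound: -i when the stem ends in a sibilant (*sakis*, *maez*, *zas*); -nik when the stem ends in a non-sibilant consonant (*kesivar*, *uduh*); -oj when the stem ends in a vowel (*aga*, *ke*, *zuko*).
*venkes*: final sound = /s/, a sibilant → -i → *venkesi*.
Since the final sound of *to* is /o/ (a vowel), it takes -oj, giving *tooj*.
*satwih* — final sound /h/ (a non-sibilant consonant) → -nik → *satwihnik*.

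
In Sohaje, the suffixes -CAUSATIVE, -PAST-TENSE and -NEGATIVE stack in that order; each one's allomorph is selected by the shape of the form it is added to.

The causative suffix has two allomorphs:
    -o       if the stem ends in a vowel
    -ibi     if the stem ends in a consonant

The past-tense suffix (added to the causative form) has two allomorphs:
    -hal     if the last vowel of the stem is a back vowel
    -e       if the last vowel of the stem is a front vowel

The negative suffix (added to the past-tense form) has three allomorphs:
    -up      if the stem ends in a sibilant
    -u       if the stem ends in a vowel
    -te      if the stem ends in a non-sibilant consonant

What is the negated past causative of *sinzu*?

Since the final sound of *sinzu* is /u/ (a vowel), it takes -o, giving *sinzuo*.
The causative form *sinzuo* — last vowel /o/ (a back vowel) → -hal → *sinzuohal*.
The past-tense form *sinzuohal* — final sound /l/ (a non-sibilant consonant) → -te → *sinzuohalte*.

sinzuohalte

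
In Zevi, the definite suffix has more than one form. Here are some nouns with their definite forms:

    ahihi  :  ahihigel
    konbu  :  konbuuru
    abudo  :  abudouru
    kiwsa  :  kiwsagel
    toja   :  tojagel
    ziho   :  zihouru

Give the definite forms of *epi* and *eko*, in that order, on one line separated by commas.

epigel, ekouru

The suffix is conditioned by the last vowel: -uru when the last vowel of the stem is a rounded vowel (*konbu*, *abudo*, *ziho*); -gel when the last vowel of the stem is an unrounded vowel (*ahihi*, *kiwsa*, *toja*).
The last vowel of *epi* is /i/, which is an unrounded vowel, so the suffix is -gel, giving *epigel*.
The last vowel of *eko* is /o/, which is a rounded vowel, so the suffix is -uru, giving *ekouru*.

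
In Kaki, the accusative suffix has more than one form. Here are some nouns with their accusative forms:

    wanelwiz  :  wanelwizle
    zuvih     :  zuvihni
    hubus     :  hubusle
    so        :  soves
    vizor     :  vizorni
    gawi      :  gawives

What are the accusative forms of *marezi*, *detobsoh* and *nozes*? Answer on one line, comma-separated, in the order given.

The pattern is sibilance of the final sound: -le when the stem ends in a sibilant (*wanelwiz*, *hubus*); -ni when the stem ends in a non-sibilant consonant (*zuvih*, *vizor*); -ves when the stem ends in a vowel (*so*, *gawi*).
*marezi* — final sound /i/ (a vowel) → -ves → *marezives*.
The final sound of *detobsoh* is /h/, which is a non-sibilant consonant, so the suffix is -ni, giving *detobsohni*.
*nozes* — final sound /s/ (a sibilant) → -le → *nozesle*.

marezives, detobsohni, nozesle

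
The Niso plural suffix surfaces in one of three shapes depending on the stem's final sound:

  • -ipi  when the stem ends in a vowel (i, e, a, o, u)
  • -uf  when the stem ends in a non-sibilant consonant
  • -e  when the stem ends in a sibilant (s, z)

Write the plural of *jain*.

Since the final sound of *jain* is /n/ (a non-sibilant consonant), it takes -uf, giving *jainuf*.

jainuf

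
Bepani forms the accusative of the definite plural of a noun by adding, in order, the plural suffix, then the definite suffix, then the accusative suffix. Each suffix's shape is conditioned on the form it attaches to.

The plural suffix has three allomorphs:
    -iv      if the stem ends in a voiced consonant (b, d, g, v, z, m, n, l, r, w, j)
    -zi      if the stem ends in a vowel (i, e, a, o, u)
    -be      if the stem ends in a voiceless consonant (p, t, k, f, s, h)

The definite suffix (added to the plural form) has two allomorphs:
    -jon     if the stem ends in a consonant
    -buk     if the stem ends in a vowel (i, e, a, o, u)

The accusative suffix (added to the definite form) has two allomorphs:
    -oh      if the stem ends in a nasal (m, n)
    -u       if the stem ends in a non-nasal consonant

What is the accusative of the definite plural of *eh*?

The final sound of *eh* is /h/, which is a voiceless consonant, so the plural suffix is -be, giving *ehbe*.
Since the final sound of the plural form *ehbe* is /e/ (a vowel), it takes -buk, giving *ehbebuk*.
Since the final consonant of the definite form *ehbebuk* is /k/ (non-nasal), it takes -u, giving *ehbebuku*.

ehbebuku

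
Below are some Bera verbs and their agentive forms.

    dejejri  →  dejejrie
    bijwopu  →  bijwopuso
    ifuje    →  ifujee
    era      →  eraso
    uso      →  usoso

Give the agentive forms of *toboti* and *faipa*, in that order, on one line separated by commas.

The alternation tracks the last vowel of the stem — -e when the last vowel of the stem is a front vowel (*dejejri*, *ifuje*); -so when the last vowel of the stem is a back vowel (*bijwopu*, *era*, *uso*).
The last vowel of *toboti* is /i/, which is a front vowel, so the suffix is -e, giving *tobotie*.
*faipa* — last vowel /a/ (a back vowel) → -so → *faipaso*.

tobotie, faipaso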